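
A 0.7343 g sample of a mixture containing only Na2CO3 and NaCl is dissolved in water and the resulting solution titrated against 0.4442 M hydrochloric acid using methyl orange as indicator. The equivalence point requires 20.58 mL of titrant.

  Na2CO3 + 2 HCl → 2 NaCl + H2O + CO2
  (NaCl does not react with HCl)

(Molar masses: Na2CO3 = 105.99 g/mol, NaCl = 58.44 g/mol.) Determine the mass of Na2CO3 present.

0.4845 g

n(HCl) = 0.02058 × 0.4442 = 9.142 × 10^-3 mol
Let x = n(Na2CO3), y = n(NaCl).
Titrant: 2x = 9.142 × 10^-3;  mass: 105.99x + 58.44y = 0.7343
Solving, x = 4.571 × 10^-3 mol, y = 4.275 × 10^-3 mol
mass of Na2CO3 = 4.571 × 10^-3 × 105.99 = 0.4845 g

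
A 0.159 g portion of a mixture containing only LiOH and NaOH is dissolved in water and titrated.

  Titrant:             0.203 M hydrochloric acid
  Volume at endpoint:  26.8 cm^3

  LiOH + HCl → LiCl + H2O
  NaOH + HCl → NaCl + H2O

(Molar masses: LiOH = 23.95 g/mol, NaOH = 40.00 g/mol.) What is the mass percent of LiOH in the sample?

55.0 %

n(HCl) = 0.0268 × 0.203 = 5.44 × 10^-3 mol
Let x = n(LiOH), y = n(NaOH).
Titrant: 1x + 1y = 5.44 × 10^-3;  mass: 23.95x + 40.00y = 0.159
Solving, x = 3.65 × 10^-3 mol, y = 1.79 × 10^-3 mol
mass of LiOH = 3.65 × 10^-3 × 23.95 = 0.0875 g
% LiOH = 0.0875 / 0.159 × 100 = 55.0 %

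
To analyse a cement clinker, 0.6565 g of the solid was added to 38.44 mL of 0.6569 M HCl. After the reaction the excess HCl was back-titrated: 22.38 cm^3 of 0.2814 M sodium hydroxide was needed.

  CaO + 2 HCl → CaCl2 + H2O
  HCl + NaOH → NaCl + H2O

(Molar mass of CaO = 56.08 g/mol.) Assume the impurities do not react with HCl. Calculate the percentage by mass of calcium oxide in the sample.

80.95 %

n(HCl) added = 0.03844 × 0.6569 = 0.02525 mol
n(NaOH) used in back-titration = 0.02238 × 0.2814 = 6.298 × 10^-3 mol
n(HCl) left over = 6.298 × 10^-3 mol (1:1 ratio)
n(HCl) consumed by analyte = 0.02525 − 6.298 × 10^-3 = 0.01895 mol
From the 1:2 ratio, n(CaO) = 1/2 × 0.01895 = 9.477 × 10^-3 mol
mass of CaO = 9.477 × 10^-3 × 56.08 = 0.5315 g
% CaO = 0.5315 / 0.6565 × 100 = 80.95 %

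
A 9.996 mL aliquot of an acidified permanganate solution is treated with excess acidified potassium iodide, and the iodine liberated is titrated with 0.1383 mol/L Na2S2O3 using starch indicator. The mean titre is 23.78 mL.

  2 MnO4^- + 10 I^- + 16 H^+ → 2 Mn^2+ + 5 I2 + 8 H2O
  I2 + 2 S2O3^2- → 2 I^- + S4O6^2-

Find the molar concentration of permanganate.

0.06580 mol/L

n(S2O3^2-) = 0.02378 × 0.1383 = 3.289 × 10^-3 mol
n(I2) = n(S2O3^2-)/2 = 1.644 × 10^-3 mol
From the 2:5 ratio, n(MnO4^-) in the aliquot = 2/5 × 1.644 × 10^-3 = 6.578 × 10^-4 mol
[MnO4^-] = 6.578 × 10^-4 / 0.009996 = 0.06580 mol/L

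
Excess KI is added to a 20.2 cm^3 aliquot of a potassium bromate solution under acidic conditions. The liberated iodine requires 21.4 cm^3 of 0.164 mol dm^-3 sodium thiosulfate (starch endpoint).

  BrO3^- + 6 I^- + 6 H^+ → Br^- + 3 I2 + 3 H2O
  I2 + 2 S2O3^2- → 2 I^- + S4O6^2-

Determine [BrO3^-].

n(S2O3^2-) = 0.0214 × 0.164 = 3.51 × 10^-3 mol
n(I2) = n(S2O3^2-)/2 = 1.75 × 10^-3 mol
From the 1:3 ratio, n(BrO3^-) in the aliquot = 1/3 × 1.75 × 10^-3 = 5.85 × 10^-4 mol
[BrO3^-] = 5.85 × 10^-4 / 0.0202 = 0.0290 mol/L

0.0290 mol/L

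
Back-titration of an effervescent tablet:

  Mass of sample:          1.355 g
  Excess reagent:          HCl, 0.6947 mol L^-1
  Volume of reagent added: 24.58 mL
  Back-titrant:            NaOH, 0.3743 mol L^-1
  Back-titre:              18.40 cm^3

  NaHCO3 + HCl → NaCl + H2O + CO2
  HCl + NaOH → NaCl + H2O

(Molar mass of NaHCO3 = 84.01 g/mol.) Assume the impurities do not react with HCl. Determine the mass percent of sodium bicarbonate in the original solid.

n(HCl) added = 0.02458 × 0.6947 = 0.01708 mol
n(NaOH) used in back-titration = 0.01840 × 0.3743 = 6.887 × 10^-3 mol
n(HCl) left over = 6.887 × 10^-3 mol (1:1 ratio)
n(HCl) consumed by analyte = 0.01708 − 6.887 × 10^-3 = 0.01019 mol
n(NaHCO3) = 0.01019 mol (1:1 ratio)
mass of NaHCO3 = 0.01019 × 84.01 = 0.8559 g
% NaHCO3 = 0.8559 / 1.355 × 100 = 63.17 %

63.17 %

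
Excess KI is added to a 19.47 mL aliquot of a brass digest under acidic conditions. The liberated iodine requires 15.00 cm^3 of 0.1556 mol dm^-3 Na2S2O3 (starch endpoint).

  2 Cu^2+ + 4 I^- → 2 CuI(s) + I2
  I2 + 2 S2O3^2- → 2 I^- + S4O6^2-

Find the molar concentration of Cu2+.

0.1199 mol/L

n(S2O3^2-) = 0.01500 × 0.1556 = 2.334 × 10^-3 mol
n(I2) = n(S2O3^2-)/2 = 1.167 × 10^-3 mol
From the 2:1 ratio, n(Cu2+) in the aliquot = 2/1 × 1.167 × 10^-3 = 2.334 × 10^-3 mol
[Cu2+] = 2.334 × 10^-3 / 0.01947 = 0.1199 mol/L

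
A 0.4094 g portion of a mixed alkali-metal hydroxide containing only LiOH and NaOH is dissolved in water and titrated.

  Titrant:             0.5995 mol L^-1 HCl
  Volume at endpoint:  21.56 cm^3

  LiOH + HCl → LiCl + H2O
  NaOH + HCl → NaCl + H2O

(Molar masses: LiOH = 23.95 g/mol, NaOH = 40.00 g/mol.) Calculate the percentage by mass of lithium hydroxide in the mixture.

n(HCl) = 0.02156 × 0.5995 = 0.01293 mol
Let x = n(LiOH), y = n(NaOH).
Titrant: 1x + 1y = 0.01293;  mass: 23.95x + 40.00y = 0.4094
Solving, x = 6.705 × 10^-3 mol, y = 6.221 × 10^-3 mol
mass of LiOH = 6.705 × 10^-3 × 23.95 = 0.1606 g
% LiOH = 0.1606 / 0.4094 × 100 = 39.22 %

39.22 %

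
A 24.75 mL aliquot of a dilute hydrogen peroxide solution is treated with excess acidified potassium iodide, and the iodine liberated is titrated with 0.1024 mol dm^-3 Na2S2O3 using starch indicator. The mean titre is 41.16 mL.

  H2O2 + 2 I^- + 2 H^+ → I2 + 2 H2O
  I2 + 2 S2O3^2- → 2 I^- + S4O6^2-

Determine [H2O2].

n(S2O3^2-) = 0.04116 × 0.1024 = 4.215 × 10^-3 mol
n(I2) = n(S2O3^2-)/2 = 2.107 × 10^-3 mol
n(H2O2) in the aliquot = 2.107 × 10^-3 mol (1:1 ratio)
[H2O2] = 2.107 × 10^-3 / 0.02475 = 0.08515 mol/L

0.08515 mol/L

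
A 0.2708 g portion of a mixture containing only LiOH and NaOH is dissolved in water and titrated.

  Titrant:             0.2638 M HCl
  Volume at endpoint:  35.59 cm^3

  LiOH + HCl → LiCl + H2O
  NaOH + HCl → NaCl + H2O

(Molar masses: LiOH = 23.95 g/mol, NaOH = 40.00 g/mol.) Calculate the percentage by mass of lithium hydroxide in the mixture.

57.72 %

n(HCl) = 0.03559 × 0.2638 = 9.389 × 10^-3 mol
Let x = n(LiOH), y = n(NaOH).
Titrant: 1x + 1y = 9.389 × 10^-3;  mass: 23.95x + 40.00y = 0.2708
Solving, x = 6.526 × 10^-3 mol, y = 2.862 × 10^-3 mol
mass of LiOH = 6.526 × 10^-3 × 23.95 = 0.1563 g
% LiOH = 0.1563 / 0.2708 × 100 = 57.72 %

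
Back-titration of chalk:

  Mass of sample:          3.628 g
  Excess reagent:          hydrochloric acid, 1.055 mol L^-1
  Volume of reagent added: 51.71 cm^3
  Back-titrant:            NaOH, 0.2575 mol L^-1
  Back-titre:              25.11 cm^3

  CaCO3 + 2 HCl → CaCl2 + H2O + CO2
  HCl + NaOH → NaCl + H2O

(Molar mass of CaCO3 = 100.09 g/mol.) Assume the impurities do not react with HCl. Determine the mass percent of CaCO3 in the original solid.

66.33 %

n(HCl) added = 0.05171 × 1.055 = 0.05455 mol
n(NaOH) used in back-titration = 0.02511 × 0.2575 = 6.466 × 10^-3 mol
n(HCl) left over = 6.466 × 10^-3 mol (1:1 ratio)
n(HCl) consumed by analyte = 0.05455 − 6.466 × 10^-3 = 0.04809 mol
From the 1:2 ratio, n(CaCO3) = 1/2 × 0.04809 = 0.02404 mol
mass of CaCO3 = 0.02404 × 100.09 = 2.407 g
% CaCO3 = 2.407 / 3.628 × 100 = 66.33 %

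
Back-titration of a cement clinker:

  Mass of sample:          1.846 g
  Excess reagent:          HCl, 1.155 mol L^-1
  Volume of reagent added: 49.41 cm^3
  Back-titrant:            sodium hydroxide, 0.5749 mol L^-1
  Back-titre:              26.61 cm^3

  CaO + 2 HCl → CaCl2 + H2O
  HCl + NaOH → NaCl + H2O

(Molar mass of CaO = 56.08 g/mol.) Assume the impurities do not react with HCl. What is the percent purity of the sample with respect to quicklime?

n(HCl) added = 0.04941 × 1.155 = 0.05707 mol
n(NaOH) used in back-titration = 0.02661 × 0.5749 = 0.01530 mol
n(HCl) left over = 0.01530 mol (1:1 ratio)
n(HCl) consumed by analyte = 0.05707 − 0.01530 = 0.04177 mol
From the 1:2 ratio, n(CaO) = 1/2 × 0.04177 = 0.02089 mol
mass of CaO = 0.02089 × 56.08 = 1.171 g
% CaO = 1.171 / 1.846 × 100 = 63.45 %

63.45 %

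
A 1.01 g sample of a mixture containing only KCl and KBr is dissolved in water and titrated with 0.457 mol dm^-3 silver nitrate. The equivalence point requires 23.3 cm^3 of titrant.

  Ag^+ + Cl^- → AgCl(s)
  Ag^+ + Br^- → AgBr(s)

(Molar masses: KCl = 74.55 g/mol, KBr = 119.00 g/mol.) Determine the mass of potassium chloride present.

0.431 g

n(AgNO3) = 0.0233 × 0.457 = 0.0106 mol
Let x = n(KCl), y = n(KBr).
Titrant: 1x + 1y = 0.0106;  mass: 74.55x + 119.00y = 1.01
Solving, x = 5.78 × 10^-3 mol, y = 4.86 × 10^-3 mol
mass of KCl = 5.78 × 10^-3 × 74.55 = 0.431 g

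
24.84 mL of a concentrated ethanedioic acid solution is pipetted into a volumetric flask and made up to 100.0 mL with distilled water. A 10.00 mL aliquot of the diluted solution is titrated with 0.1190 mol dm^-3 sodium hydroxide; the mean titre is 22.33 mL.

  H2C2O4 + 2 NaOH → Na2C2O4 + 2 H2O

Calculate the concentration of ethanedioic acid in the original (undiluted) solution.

0.5349 mol/L

n(NaOH) = 0.02233 × 0.1190 = 2.657 × 10^-3 mol
From the 1:2 ratio, n(H2C2O4) in the aliquot = 1/2 × 2.657 × 10^-3 = 1.329 × 10^-3 mol
[H2C2O4]_dilute = 1.329 × 10^-3 / 0.01000 = 0.1329 mol/L
Dilution factor = 100.0 / 24.84 = 4.026
[H2C2O4]_stock = 0.1329 × 4.026 = 0.5349 mol/L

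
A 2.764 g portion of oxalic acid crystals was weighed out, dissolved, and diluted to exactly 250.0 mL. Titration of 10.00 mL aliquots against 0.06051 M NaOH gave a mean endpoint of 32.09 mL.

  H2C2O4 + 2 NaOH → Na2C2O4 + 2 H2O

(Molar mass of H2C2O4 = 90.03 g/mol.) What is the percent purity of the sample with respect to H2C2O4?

79.06 %

n(NaOH) per titration = 0.03209 × 0.06051 = 1.942 × 10^-3 mol
From the 1:2 ratio, n(H2C2O4) in each aliquot = 1/2 × 1.942 × 10^-3 = 9.709 × 10^-4 mol
n(H2C2O4) in the whole flask = 9.709 × 10^-4 × 250.0/10.00 = 0.02427 mol
mass of H2C2O4 = 0.02427 × 90.03 = 2.185 g
% H2C2O4 = 2.185 / 2.764 × 100 = 79.06 %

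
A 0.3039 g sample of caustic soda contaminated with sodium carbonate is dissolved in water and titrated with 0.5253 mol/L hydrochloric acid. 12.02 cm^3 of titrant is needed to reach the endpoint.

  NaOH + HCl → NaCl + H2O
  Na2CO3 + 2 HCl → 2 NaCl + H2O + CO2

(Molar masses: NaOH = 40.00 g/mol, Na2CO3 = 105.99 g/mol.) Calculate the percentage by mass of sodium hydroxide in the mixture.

31.11 %

n(HCl) = 0.01202 × 0.5253 = 6.314 × 10^-3 mol
Let x = n(NaOH), y = n(Na2CO3).
Titrant: 1x + 2y = 6.314 × 10^-3;  mass: 40.00x + 105.99y = 0.3039
Solving, x = 2.364 × 10^-3 mol, y = 1.975 × 10^-3 mol
mass of NaOH = 2.364 × 10^-3 × 40.00 = 0.09455 g
% NaOH = 0.09455 / 0.3039 × 100 = 31.11 %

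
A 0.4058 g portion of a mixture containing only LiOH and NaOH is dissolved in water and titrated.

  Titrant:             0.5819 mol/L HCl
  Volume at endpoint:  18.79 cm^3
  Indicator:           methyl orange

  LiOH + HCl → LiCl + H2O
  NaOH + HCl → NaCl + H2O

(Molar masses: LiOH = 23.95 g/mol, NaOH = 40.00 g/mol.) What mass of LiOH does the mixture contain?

n(HCl) = 0.01879 × 0.5819 = 0.01093 mol
Let x = n(LiOH), y = n(NaOH).
Titrant: 1x + 1y = 0.01093;  mass: 23.95x + 40.00y = 0.4058
Solving, x = 1.966 × 10^-3 mol, y = 8.968 × 10^-3 mol
mass of LiOH = 1.966 × 10^-3 × 23.95 = 0.04709 g

0.04709 g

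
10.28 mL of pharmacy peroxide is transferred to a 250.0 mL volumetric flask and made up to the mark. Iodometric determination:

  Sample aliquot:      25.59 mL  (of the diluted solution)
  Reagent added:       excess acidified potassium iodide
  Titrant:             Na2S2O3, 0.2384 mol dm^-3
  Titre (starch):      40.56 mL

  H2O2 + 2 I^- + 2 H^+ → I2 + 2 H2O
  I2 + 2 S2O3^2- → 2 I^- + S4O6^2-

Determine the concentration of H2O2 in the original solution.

4.595 mol/L

n(S2O3^2-) = 0.04056 × 0.2384 = 9.670 × 10^-3 mol
n(I2) = n(S2O3^2-)/2 = 4.835 × 10^-3 mol
n(H2O2) in the aliquot = 4.835 × 10^-3 mol (1:1 ratio)
[H2O2]_dilute = 4.835 × 10^-3 / 0.02559 = 0.1889 mol/L
[H2O2]_original = 0.1889 × 250.0/10.28 = 4.595 mol/L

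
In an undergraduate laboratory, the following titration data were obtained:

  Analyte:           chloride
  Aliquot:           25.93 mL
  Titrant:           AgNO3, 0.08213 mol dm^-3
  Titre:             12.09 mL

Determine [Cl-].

Ag^+ + Cl^- → AgCl(s)
n(AgNO3) = 0.01209 L × 0.08213 mol/L = 9.930 × 10^-4 mol
n(Cl-) = 9.930 × 10^-4 mol (1:1 mole ratio)
[Cl-] = 9.930 × 10^-4 mol / 0.02593 L = 0.03829 mol/L

0.03829 mol/L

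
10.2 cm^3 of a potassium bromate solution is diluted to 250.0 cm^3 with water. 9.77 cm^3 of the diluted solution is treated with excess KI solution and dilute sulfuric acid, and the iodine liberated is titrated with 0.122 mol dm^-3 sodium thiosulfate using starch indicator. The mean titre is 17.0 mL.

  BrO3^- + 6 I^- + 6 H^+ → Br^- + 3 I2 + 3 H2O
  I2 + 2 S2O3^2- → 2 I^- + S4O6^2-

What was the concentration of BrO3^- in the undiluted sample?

n(S2O3^2-) = 0.0170 × 0.122 = 2.07 × 10^-3 mol
n(I2) = n(S2O3^2-)/2 = 1.04 × 10^-3 mol
From the 1:3 ratio, n(BrO3^-) in the aliquot = 1/3 × 1.04 × 10^-3 = 3.46 × 10^-4 mol
[BrO3^-]_dilute = 3.46 × 10^-4 / 0.00977 = 0.0354 mol/L
[BrO3^-]_original = 0.0354 × 250.0/10.2 = 0.867 mol/L

0.867 mol/L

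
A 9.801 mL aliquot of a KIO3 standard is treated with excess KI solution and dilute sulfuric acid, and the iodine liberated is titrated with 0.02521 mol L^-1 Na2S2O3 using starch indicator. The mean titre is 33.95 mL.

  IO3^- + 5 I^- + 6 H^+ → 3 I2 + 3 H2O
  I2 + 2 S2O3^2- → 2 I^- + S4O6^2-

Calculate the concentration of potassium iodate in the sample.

0.01455 mol/L

n(S2O3^2-) = 0.03395 × 0.02521 = 8.559 × 10^-4 mol
n(I2) = n(S2O3^2-)/2 = 4.279 × 10^-4 mol
From the 1:3 ratio, n(IO3^-) in the aliquot = 1/3 × 4.279 × 10^-4 = 1.426 × 10^-4 mol
[IO3^-] = 1.426 × 10^-4 / 0.009801 = 0.01455 mol/L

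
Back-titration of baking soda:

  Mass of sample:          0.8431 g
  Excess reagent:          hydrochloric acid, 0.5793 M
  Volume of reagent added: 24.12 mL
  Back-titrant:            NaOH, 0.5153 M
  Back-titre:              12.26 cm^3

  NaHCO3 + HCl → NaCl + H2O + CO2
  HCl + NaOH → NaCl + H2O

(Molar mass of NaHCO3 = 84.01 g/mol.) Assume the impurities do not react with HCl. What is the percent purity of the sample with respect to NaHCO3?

n(HCl) added = 0.02412 × 0.5793 = 0.01397 mol
n(NaOH) used in back-titration = 0.01226 × 0.5153 = 6.318 × 10^-3 mol
n(HCl) left over = 6.318 × 10^-3 mol (1:1 ratio)
n(HCl) consumed by analyte = 0.01397 − 6.318 × 10^-3 = 7.655 × 10^-3 mol
n(NaHCO3) = 7.655 × 10^-3 mol (1:1 ratio)
mass of NaHCO3 = 7.655 × 10^-3 × 84.01 = 0.6431 g
% NaHCO3 = 0.6431 / 0.8431 × 100 = 76.28 %

76.28 %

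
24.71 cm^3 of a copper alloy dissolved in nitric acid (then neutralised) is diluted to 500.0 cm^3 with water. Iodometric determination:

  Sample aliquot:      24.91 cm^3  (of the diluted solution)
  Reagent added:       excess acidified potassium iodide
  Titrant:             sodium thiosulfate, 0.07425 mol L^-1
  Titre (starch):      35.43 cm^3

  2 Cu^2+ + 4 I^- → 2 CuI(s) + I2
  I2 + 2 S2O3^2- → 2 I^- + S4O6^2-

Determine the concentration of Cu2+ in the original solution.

2.137 mol/L

n(S2O3^2-) = 0.03543 × 0.07425 = 2.631 × 10^-3 mol
n(I2) = n(S2O3^2-)/2 = 1.315 × 10^-3 mol
From the 2:1 ratio, n(Cu2+) in the aliquot = 2/1 × 1.315 × 10^-3 = 2.631 × 10^-3 mol
[Cu2+]_dilute = 2.631 × 10^-3 / 0.02491 = 0.1056 mol/L
[Cu2+]_original = 0.1056 × 500.0/24.71 = 2.137 mol/L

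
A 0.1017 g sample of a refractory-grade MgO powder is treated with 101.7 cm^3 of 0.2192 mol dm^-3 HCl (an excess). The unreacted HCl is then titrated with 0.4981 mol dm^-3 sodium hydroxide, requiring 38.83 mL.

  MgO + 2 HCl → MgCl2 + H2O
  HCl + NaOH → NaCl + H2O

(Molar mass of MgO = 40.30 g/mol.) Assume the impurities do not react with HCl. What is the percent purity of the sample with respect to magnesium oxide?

n(HCl) added = 0.1017 × 0.2192 = 0.02229 mol
n(NaOH) used in back-titration = 0.03883 × 0.4981 = 0.01934 mol
n(HCl) left over = 0.01934 mol (1:1 ratio)
n(HCl) consumed by analyte = 0.02229 − 0.01934 = 2.951 × 10^-3 mol
From the 1:2 ratio, n(MgO) = 1/2 × 2.951 × 10^-3 = 1.476 × 10^-3 mol
mass of MgO = 1.476 × 10^-3 × 40.30 = 0.05947 g
% MgO = 0.05947 / 0.1017 × 100 = 58.48 %

58.48 %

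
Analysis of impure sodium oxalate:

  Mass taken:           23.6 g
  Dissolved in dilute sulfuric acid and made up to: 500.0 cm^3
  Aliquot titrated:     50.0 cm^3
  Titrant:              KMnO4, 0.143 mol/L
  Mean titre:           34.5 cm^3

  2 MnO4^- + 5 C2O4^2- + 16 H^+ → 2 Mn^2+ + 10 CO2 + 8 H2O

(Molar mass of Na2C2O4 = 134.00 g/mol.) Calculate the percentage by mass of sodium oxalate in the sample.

n(KMnO4) per titration = 0.0345 × 0.143 = 4.93 × 10^-3 mol
From the 5:2 ratio, n(Na2C2O4) in each aliquot = 5/2 × 4.93 × 10^-3 = 0.0123 mol
n(Na2C2O4) in the whole flask = 0.0123 × 500.0/50.0 = 0.123 mol
mass of Na2C2O4 = 0.123 × 134.00 = 16.5 g
% Na2C2O4 = 16.5 / 23.6 × 100 = 70.0 %

70.0 %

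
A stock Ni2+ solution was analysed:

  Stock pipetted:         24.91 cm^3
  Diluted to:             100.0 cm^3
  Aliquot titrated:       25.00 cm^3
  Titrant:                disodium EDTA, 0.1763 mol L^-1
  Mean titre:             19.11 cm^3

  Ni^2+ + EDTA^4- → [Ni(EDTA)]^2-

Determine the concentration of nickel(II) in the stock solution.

n(EDTA) = 0.01911 × 0.1763 = 3.369 × 10^-3 mol
n(Ni2+) in the aliquot = 3.369 × 10^-3 mol (1:1 ratio)
[Ni2+]_dilute = 3.369 × 10^-3 / 0.02500 = 0.1348 mol/L
Dilution factor = 100.0 / 24.91 = 4.014
[Ni2+]_stock = 0.1348 × 4.014 = 0.5410 mol/L

0.5410 mol/L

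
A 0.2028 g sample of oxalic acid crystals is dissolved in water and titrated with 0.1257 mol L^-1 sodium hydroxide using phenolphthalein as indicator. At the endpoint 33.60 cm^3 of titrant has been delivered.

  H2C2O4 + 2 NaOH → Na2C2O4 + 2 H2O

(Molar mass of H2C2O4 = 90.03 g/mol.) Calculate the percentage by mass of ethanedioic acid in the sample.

n(NaOH) = 0.03360 L × 0.1257 mol/L = 4.224 × 10^-3 mol
From the 1:2 ratio, n(H2C2O4) = 1/2 × 4.224 × 10^-3 = 2.112 × 10^-3 mol
mass of H2C2O4 = 2.112 × 10^-3 × 90.03 g/mol = 0.1901 g
% H2C2O4 = 0.1901 / 0.2028 × 100 = 93.75 %

93.75 %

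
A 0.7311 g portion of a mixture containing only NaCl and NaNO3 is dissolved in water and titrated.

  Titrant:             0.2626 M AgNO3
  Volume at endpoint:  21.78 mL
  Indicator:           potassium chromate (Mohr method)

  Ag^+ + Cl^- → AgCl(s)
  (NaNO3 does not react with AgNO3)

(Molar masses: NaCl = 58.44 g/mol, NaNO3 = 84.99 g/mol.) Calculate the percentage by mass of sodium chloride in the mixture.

n(AgNO3) = 0.02178 × 0.2626 = 5.719 × 10^-3 mol
Let x = n(NaCl), y = n(NaNO3).
Titrant: 1x = 5.719 × 10^-3;  mass: 58.44x + 84.99y = 0.7311
Solving, x = 5.719 × 10^-3 mol, y = 4.669 × 10^-3 mol
mass of NaCl = 5.719 × 10^-3 × 58.44 = 0.3342 g
% NaCl = 0.3342 / 0.7311 × 100 = 45.72 %

45.72 %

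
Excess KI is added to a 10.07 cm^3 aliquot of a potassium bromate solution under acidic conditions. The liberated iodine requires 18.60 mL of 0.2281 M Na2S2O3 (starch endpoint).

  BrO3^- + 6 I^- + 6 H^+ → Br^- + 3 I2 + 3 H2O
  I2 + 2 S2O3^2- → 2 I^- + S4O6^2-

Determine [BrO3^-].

n(S2O3^2-) = 0.01860 × 0.2281 = 4.243 × 10^-3 mol
n(I2) = n(S2O3^2-)/2 = 2.121 × 10^-3 mol
From the 1:3 ratio, n(BrO3^-) in the aliquot = 1/3 × 2.121 × 10^-3 = 7.071 × 10^-4 mol
[BrO3^-] = 7.071 × 10^-4 / 0.01007 = 0.07022 mol/L

0.07022 M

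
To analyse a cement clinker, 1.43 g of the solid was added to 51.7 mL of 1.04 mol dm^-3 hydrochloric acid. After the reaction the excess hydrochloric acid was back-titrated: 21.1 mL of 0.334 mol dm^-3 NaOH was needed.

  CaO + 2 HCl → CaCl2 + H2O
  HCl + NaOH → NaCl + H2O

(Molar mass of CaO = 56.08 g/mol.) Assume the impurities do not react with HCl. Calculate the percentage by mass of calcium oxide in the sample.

91.6 %

n(HCl) added = 0.0517 × 1.04 = 0.0538 mol
n(NaOH) used in back-titration = 0.0211 × 0.334 = 7.05 × 10^-3 mol
n(HCl) left over = 7.05 × 10^-3 mol (1:1 ratio)
n(HCl) consumed by analyte = 0.0538 − 7.05 × 10^-3 = 0.0467 mol
From the 1:2 ratio, n(CaO) = 1/2 × 0.0467 = 0.0234 mol
mass of CaO = 0.0234 × 56.08 = 1.31 g
% CaO = 1.31 / 1.43 × 100 = 91.6 %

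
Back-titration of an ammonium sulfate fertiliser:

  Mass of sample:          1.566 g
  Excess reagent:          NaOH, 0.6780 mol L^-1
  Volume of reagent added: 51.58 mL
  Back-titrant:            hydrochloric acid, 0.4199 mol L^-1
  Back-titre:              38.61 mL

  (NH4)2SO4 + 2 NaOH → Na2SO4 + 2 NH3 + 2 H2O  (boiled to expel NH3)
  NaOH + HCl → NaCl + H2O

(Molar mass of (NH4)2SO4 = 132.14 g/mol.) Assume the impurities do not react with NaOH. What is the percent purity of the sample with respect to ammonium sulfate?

n(NaOH) added = 0.05158 × 0.6780 = 0.03497 mol
n(HCl) used in back-titration = 0.03861 × 0.4199 = 0.01621 mol
n(NaOH) left over = 0.01621 mol (1:1 ratio)
n(NaOH) consumed by analyte = 0.03497 − 0.01621 = 0.01876 mol
From the 1:2 ratio, n((NH4)2SO4) = 1/2 × 0.01876 = 9.379 × 10^-3 mol
mass of (NH4)2SO4 = 9.379 × 10^-3 × 132.14 = 1.239 g
% (NH4)2SO4 = 1.239 / 1.566 × 100 = 79.14 %

79.14 %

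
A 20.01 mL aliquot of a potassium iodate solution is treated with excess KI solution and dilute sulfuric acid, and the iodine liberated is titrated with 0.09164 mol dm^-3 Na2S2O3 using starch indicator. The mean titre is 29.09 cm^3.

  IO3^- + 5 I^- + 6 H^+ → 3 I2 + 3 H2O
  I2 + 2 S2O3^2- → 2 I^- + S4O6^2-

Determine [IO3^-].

n(S2O3^2-) = 0.02909 × 0.09164 = 2.666 × 10^-3 mol
n(I2) = n(S2O3^2-)/2 = 1.333 × 10^-3 mol
From the 1:3 ratio, n(IO3^-) in the aliquot = 1/3 × 1.333 × 10^-3 = 4.443 × 10^-4 mol
[IO3^-] = 4.443 × 10^-4 / 0.02001 = 0.02220 mol/L

0.02220 mol/L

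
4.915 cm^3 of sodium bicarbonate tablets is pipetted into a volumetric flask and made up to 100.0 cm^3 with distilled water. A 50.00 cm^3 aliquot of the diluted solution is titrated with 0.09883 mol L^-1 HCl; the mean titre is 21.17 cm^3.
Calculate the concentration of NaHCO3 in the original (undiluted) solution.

NaHCO3 + HCl → NaCl + H2O + CO2
n(HCl) = 0.02117 × 0.09883 = 2.092 × 10^-3 mol
n(NaHCO3) in the aliquot = 2.092 × 10^-3 mol (1:1 ratio)
[NaHCO3]_dilute = 2.092 × 10^-3 / 0.05000 = 0.04184 mol/L
Dilution factor = 100.0 / 4.915 = 20.35
[NaHCO3]_stock = 0.04184 × 20.35 = 0.8514 mol/L

0.8514 mol/L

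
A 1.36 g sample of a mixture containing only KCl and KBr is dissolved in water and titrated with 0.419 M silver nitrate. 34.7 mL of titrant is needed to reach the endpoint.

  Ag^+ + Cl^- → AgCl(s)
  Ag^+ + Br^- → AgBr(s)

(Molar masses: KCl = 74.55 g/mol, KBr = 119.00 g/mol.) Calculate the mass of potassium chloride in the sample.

0.621 g

n(AgNO3) = 0.0347 × 0.419 = 0.0145 mol
Let x = n(KCl), y = n(KBr).
Titrant: 1x + 1y = 0.0145;  mass: 74.55x + 119.00y = 1.36
Solving, x = 8.33 × 10^-3 mol, y = 6.21 × 10^-3 mol
mass of KCl = 8.33 × 10^-3 × 74.55 = 0.621 g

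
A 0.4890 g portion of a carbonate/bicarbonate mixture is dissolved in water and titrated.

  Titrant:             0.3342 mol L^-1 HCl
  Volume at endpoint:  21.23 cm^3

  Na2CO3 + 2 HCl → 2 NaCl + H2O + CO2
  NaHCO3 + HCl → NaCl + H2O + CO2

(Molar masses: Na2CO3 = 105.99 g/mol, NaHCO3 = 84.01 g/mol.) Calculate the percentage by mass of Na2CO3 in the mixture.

n(HCl) = 0.02123 × 0.3342 = 7.095 × 10^-3 mol
Let x = n(Na2CO3), y = n(NaHCO3).
Titrant: 2x + 1y = 7.095 × 10^-3;  mass: 105.99x + 84.01y = 0.4890
Solving, x = 1.726 × 10^-3 mol, y = 3.643 × 10^-3 mol
mass of Na2CO3 = 1.726 × 10^-3 × 105.99 = 0.1829 g
% Na2CO3 = 0.1829 / 0.4890 × 100 = 37.41 %

37.41 %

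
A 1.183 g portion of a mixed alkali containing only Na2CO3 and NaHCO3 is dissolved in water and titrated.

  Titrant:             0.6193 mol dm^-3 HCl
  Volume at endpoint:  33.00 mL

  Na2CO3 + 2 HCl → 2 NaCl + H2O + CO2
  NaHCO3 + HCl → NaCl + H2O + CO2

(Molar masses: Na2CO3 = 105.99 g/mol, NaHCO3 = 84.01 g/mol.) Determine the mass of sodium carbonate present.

0.9123 g

n(HCl) = 0.03300 × 0.6193 = 0.02044 mol
Let x = n(Na2CO3), y = n(NaHCO3).
Titrant: 2x + 1y = 0.02044;  mass: 105.99x + 84.01y = 1.183
Solving, x = 8.607 × 10^-3 mol, y = 3.223 × 10^-3 mol
mass of Na2CO3 = 8.607 × 10^-3 × 105.99 = 0.9123 g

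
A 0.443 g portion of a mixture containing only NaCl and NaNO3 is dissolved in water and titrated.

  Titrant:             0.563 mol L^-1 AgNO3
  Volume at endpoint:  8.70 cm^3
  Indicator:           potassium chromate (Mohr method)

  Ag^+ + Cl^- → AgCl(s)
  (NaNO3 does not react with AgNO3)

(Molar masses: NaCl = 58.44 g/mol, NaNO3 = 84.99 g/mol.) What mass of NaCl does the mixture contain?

0.286 g

n(AgNO3) = 0.00870 × 0.563 = 4.90 × 10^-3 mol
Let x = n(NaCl), y = n(NaNO3).
Titrant: 1x = 4.90 × 10^-3;  mass: 58.44x + 84.99y = 0.443
Solving, x = 4.90 × 10^-3 mol, y = 1.84 × 10^-3 mol
mass of NaCl = 4.90 × 10^-3 × 58.44 = 0.286 g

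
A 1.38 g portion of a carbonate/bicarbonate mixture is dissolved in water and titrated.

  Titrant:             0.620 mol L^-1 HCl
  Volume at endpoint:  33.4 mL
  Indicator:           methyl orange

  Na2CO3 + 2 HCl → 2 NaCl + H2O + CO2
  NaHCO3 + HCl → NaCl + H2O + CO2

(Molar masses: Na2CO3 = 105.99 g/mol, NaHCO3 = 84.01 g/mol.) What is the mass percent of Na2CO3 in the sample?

44.5 %

n(HCl) = 0.0334 × 0.620 = 0.0207 mol
Let x = n(Na2CO3), y = n(NaHCO3).
Titrant: 2x + 1y = 0.0207;  mass: 105.99x + 84.01y = 1.38
Solving, x = 5.80 × 10^-3 mol, y = 9.11 × 10^-3 mol
mass of Na2CO3 = 5.80 × 10^-3 × 105.99 = 0.615 g
% Na2CO3 = 0.615 / 1.38 × 100 = 44.5 %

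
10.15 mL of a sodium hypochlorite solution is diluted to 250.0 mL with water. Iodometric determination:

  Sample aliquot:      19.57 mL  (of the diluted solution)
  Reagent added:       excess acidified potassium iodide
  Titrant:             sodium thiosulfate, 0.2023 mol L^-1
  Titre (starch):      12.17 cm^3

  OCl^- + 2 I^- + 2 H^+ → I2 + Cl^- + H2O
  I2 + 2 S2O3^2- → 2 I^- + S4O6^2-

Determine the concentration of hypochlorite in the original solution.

n(S2O3^2-) = 0.01217 × 0.2023 = 2.462 × 10^-3 mol
n(I2) = n(S2O3^2-)/2 = 1.231 × 10^-3 mol
n(OCl^-) in the aliquot = 1.231 × 10^-3 mol (1:1 ratio)
[OCl^-]_dilute = 1.231 × 10^-3 / 0.01957 = 0.06290 mol/L
[OCl^-]_original = 0.06290 × 250.0/10.15 = 1.549 mol/L

1.549 mol/L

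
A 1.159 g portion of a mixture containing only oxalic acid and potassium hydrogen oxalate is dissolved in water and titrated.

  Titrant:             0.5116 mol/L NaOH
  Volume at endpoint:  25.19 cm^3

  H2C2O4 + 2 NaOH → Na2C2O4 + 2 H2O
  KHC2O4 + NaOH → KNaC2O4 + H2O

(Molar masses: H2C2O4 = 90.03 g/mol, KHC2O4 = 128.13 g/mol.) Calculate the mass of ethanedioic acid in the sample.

0.2666 g

n(NaOH) = 0.02519 × 0.5116 = 0.01289 mol
Let x = n(H2C2O4), y = n(KHC2O4).
Titrant: 2x + 1y = 0.01289;  mass: 90.03x + 128.13y = 1.159
Solving, x = 2.961 × 10^-3 mol, y = 6.965 × 10^-3 mol
mass of H2C2O4 = 2.961 × 10^-3 × 90.03 = 0.2666 g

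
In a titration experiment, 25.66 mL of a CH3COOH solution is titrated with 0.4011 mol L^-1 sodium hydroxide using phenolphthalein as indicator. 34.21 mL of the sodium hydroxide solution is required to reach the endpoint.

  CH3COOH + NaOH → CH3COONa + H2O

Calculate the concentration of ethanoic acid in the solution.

n(NaOH) = 0.03421 L × 0.4011 mol/L = 0.01372 mol
n(CH3COOH) = 0.01372 mol (1:1 mole ratio)
[CH3COOH] = 0.01372 mol / 0.02566 L = 0.5347 mol/L

0.5347 mol/L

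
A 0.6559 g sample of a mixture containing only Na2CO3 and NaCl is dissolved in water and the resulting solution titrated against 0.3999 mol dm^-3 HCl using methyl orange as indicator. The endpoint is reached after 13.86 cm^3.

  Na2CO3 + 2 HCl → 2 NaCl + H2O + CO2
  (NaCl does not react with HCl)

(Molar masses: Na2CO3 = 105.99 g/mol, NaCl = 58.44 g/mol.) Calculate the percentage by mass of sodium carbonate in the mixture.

44.78 %

n(HCl) = 0.01386 × 0.3999 = 5.543 × 10^-3 mol
Let x = n(Na2CO3), y = n(NaCl).
Titrant: 2x = 5.543 × 10^-3;  mass: 105.99x + 58.44y = 0.6559
Solving, x = 2.771 × 10^-3 mol, y = 6.197 × 10^-3 mol
mass of Na2CO3 = 2.771 × 10^-3 × 105.99 = 0.2937 g
% Na2CO3 = 0.2937 / 0.6559 × 100 = 44.78 %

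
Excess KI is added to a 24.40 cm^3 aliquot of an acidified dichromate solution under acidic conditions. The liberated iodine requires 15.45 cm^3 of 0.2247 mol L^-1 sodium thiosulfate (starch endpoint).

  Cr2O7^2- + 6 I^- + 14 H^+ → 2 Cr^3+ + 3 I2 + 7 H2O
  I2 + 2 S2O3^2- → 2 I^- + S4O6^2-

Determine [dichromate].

0.02371 mol/L

n(S2O3^2-) = 0.01545 × 0.2247 = 3.472 × 10^-3 mol
n(I2) = n(S2O3^2-)/2 = 1.736 × 10^-3 mol
From the 1:3 ratio, n(Cr2O7^2-) in the aliquot = 1/3 × 1.736 × 10^-3 = 5.786 × 10^-4 mol
[Cr2O7^2-] = 5.786 × 10^-4 / 0.02440 = 0.02371 mol/L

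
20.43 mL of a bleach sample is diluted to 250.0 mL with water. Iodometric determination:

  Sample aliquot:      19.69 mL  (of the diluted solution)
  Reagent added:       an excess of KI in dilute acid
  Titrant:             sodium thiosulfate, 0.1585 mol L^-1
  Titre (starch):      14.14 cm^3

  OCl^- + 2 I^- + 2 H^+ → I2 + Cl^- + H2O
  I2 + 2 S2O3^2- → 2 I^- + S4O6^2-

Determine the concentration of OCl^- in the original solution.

n(S2O3^2-) = 0.01414 × 0.1585 = 2.241 × 10^-3 mol
n(I2) = n(S2O3^2-)/2 = 1.121 × 10^-3 mol
n(OCl^-) in the aliquot = 1.121 × 10^-3 mol (1:1 ratio)
[OCl^-]_dilute = 1.121 × 10^-3 / 0.01969 = 0.05691 mol/L
[OCl^-]_original = 0.05691 × 250.0/20.43 = 0.6964 mol/L

0.6964 mol/L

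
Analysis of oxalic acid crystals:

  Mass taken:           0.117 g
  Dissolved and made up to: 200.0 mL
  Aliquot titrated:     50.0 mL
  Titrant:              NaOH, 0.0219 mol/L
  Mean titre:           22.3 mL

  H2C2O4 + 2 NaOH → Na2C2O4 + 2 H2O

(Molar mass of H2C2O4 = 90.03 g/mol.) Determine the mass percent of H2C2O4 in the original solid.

75.2 %

n(NaOH) per titration = 0.0223 × 0.0219 = 4.88 × 10^-4 mol
From the 1:2 ratio, n(H2C2O4) in each aliquot = 1/2 × 4.88 × 10^-4 = 2.44 × 10^-4 mol
n(H2C2O4) in the whole flask = 2.44 × 10^-4 × 200.0/50.0 = 9.77 × 10^-4 mol
mass of H2C2O4 = 9.77 × 10^-4 × 90.03 = 0.0879 g
% H2C2O4 = 0.0879 / 0.117 × 100 = 75.2 %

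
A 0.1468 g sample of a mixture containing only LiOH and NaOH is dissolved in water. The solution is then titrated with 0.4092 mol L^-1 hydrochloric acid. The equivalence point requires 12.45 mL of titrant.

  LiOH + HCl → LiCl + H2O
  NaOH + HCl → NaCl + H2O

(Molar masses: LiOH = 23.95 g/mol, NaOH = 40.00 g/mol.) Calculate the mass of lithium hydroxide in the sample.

n(HCl) = 0.01245 × 0.4092 = 5.095 × 10^-3 mol
Let x = n(LiOH), y = n(NaOH).
Titrant: 1x + 1y = 5.095 × 10^-3;  mass: 23.95x + 40.00y = 0.1468
Solving, x = 3.550 × 10^-3 mol, y = 1.544 × 10^-3 mol
mass of LiOH = 3.550 × 10^-3 × 23.95 = 0.08503 g

0.08503 g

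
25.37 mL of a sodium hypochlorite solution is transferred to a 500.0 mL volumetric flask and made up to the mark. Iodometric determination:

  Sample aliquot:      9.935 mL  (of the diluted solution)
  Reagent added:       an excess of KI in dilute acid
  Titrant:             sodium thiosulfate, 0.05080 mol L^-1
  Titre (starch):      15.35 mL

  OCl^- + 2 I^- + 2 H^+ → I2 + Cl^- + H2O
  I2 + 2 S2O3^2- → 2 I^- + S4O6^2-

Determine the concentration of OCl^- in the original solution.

0.7734 mol/L

n(S2O3^2-) = 0.01535 × 0.05080 = 7.798 × 10^-4 mol
n(I2) = n(S2O3^2-)/2 = 3.899 × 10^-4 mol
n(OCl^-) in the aliquot = 3.899 × 10^-4 mol (1:1 ratio)
[OCl^-]_dilute = 3.899 × 10^-4 / 0.009935 = 0.03924 mol/L
[OCl^-]_original = 0.03924 × 500.0/25.37 = 0.7734 mol/L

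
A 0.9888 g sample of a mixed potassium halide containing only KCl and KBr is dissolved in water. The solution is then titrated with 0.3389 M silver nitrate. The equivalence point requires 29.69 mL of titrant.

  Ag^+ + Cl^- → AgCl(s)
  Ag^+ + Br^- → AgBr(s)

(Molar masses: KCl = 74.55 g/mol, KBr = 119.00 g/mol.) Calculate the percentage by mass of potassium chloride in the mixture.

n(AgNO3) = 0.02969 × 0.3389 = 0.01006 mol
Let x = n(KCl), y = n(KBr).
Titrant: 1x + 1y = 0.01006;  mass: 74.55x + 119.00y = 0.9888
Solving, x = 4.692 × 10^-3 mol, y = 5.370 × 10^-3 mol
mass of KCl = 4.692 × 10^-3 × 74.55 = 0.3498 g
% KCl = 0.3498 / 0.9888 × 100 = 35.38 %

35.38 %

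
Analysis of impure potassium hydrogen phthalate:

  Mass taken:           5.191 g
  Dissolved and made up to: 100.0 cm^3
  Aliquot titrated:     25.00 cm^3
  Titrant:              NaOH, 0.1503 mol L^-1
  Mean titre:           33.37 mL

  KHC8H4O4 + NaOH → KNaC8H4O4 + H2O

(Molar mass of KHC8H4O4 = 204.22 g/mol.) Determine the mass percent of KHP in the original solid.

n(NaOH) per titration = 0.03337 × 0.1503 = 5.016 × 10^-3 mol
n(KHC8H4O4) in each aliquot = 5.016 × 10^-3 mol (1:1 ratio)
n(KHC8H4O4) in the whole flask = 5.016 × 10^-3 × 100.0/25.00 = 0.02006 mol
mass of KHC8H4O4 = 0.02006 × 204.22 = 4.097 g
% KHC8H4O4 = 4.097 / 5.191 × 100 = 78.93 %

78.93 %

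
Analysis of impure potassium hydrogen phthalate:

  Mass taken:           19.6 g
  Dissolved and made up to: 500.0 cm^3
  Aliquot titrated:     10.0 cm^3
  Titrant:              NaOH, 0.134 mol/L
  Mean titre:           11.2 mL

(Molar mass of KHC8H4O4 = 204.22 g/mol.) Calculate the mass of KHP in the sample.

15.3 g

KHC8H4O4 + NaOH → KNaC8H4O4 + H2O
n(NaOH) per titration = 0.0112 × 0.134 = 1.50 × 10^-3 mol
n(KHC8H4O4) in each aliquot = 1.50 × 10^-3 mol (1:1 ratio)
n(KHC8H4O4) in the whole flask = 1.50 × 10^-3 × 500.0/10.0 = 0.0750 mol
mass of KHC8H4O4 = 0.0750 × 204.22 = 15.3 g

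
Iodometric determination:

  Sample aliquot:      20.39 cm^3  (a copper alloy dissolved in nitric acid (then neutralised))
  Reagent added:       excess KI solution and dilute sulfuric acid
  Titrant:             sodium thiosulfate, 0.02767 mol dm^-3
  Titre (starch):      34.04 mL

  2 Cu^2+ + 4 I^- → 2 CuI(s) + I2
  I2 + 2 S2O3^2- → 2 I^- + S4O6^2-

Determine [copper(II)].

n(S2O3^2-) = 0.03404 × 0.02767 = 9.419 × 10^-4 mol
n(I2) = n(S2O3^2-)/2 = 4.709 × 10^-4 mol
From the 2:1 ratio, n(Cu2+) in the aliquot = 2/1 × 4.709 × 10^-4 = 9.419 × 10^-4 mol
[Cu2+] = 9.419 × 10^-4 / 0.02039 = 0.04619 mol/L

0.04619 mol/L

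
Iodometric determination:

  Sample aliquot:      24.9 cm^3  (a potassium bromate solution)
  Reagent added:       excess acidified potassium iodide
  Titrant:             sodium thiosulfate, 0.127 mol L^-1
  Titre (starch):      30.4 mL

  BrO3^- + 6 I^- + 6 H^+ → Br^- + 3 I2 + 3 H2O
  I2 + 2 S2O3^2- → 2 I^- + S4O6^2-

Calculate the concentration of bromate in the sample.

0.0258 mol/L

n(S2O3^2-) = 0.0304 × 0.127 = 3.86 × 10^-3 mol
n(I2) = n(S2O3^2-)/2 = 1.93 × 10^-3 mol
From the 1:3 ratio, n(BrO3^-) in the aliquot = 1/3 × 1.93 × 10^-3 = 6.43 × 10^-4 mol
[BrO3^-] = 6.43 × 10^-4 / 0.0249 = 0.0258 mol/L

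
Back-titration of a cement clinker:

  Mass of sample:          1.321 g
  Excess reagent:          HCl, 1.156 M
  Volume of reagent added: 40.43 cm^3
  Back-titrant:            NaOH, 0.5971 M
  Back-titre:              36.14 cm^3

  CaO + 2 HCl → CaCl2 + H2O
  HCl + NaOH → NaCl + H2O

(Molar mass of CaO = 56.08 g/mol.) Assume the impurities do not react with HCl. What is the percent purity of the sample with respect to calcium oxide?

53.40 %

n(HCl) added = 0.04043 × 1.156 = 0.04674 mol
n(NaOH) used in back-titration = 0.03614 × 0.5971 = 0.02158 mol
n(HCl) left over = 0.02158 mol (1:1 ratio)
n(HCl) consumed by analyte = 0.04674 − 0.02158 = 0.02516 mol
From the 1:2 ratio, n(CaO) = 1/2 × 0.02516 = 0.01258 mol
mass of CaO = 0.01258 × 56.08 = 0.7054 g
% CaO = 0.7054 / 1.321 × 100 = 53.40 %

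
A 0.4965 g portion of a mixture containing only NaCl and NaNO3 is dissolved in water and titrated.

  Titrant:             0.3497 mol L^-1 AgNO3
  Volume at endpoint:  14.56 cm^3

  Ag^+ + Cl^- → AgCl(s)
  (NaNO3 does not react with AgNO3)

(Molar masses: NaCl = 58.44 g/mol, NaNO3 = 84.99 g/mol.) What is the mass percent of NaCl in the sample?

59.93 %

n(AgNO3) = 0.01456 × 0.3497 = 5.092 × 10^-3 mol
Let x = n(NaCl), y = n(NaNO3).
Titrant: 1x = 5.092 × 10^-3;  mass: 58.44x + 84.99y = 0.4965
Solving, x = 5.092 × 10^-3 mol, y = 2.341 × 10^-3 mol
mass of NaCl = 5.092 × 10^-3 × 58.44 = 0.2976 g
% NaCl = 0.2976 / 0.4965 × 100 = 59.93 %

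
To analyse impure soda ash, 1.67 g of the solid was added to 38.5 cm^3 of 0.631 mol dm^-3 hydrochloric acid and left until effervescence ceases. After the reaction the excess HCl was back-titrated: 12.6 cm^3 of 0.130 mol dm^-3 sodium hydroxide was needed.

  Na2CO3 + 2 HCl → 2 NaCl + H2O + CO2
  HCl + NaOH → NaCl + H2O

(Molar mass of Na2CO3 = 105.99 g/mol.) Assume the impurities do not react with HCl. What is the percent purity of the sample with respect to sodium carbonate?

n(HCl) added = 0.0385 × 0.631 = 0.0243 mol
n(NaOH) used in back-titration = 0.0126 × 0.130 = 1.64 × 10^-3 mol
n(HCl) left over = 1.64 × 10^-3 mol (1:1 ratio)
n(HCl) consumed by analyte = 0.0243 − 1.64 × 10^-3 = 0.0227 mol
From the 1:2 ratio, n(Na2CO3) = 1/2 × 0.0227 = 0.0113 mol
mass of Na2CO3 = 0.0113 × 105.99 = 1.20 g
% Na2CO3 = 1.20 / 1.67 × 100 = 71.9 %

71.9 %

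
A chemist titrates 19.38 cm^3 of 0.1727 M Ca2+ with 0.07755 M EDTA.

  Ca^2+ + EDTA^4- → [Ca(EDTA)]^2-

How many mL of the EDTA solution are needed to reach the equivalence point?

n(Ca2+) = 0.01938 L × 0.1727 mol/L = 3.347 × 10^-3 mol
n(EDTA) = 3.347 × 10^-3 mol (1:1 stoichiometry)
V(EDTA) = 3.347 × 10^-3 mol / 0.07755 mol/L = 0.04316 L = 43.16 mL

43.16 mL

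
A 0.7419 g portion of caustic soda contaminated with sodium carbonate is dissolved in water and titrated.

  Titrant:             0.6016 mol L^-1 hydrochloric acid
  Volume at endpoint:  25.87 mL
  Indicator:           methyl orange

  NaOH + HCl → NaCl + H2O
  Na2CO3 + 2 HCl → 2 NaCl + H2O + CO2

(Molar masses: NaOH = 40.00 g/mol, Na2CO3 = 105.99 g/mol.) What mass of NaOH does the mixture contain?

n(HCl) = 0.02587 × 0.6016 = 0.01556 mol
Let x = n(NaOH), y = n(Na2CO3).
Titrant: 1x + 2y = 0.01556;  mass: 40.00x + 105.99y = 0.7419
Solving, x = 6.378 × 10^-3 mol, y = 4.593 × 10^-3 mol
mass of NaOH = 6.378 × 10^-3 × 40.00 = 0.2551 g

0.2551 g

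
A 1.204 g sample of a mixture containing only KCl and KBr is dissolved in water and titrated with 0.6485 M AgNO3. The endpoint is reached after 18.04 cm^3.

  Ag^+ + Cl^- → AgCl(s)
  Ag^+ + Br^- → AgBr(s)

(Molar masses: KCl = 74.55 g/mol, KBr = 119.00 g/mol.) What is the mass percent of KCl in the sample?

n(AgNO3) = 0.01804 × 0.6485 = 0.01170 mol
Let x = n(KCl), y = n(KBr).
Titrant: 1x + 1y = 0.01170;  mass: 74.55x + 119.00y = 1.204
Solving, x = 4.233 × 10^-3 mol, y = 7.466 × 10^-3 mol
mass of KCl = 4.233 × 10^-3 × 74.55 = 0.3156 g
% KCl = 0.3156 / 1.204 × 100 = 26.21 %

26.21 %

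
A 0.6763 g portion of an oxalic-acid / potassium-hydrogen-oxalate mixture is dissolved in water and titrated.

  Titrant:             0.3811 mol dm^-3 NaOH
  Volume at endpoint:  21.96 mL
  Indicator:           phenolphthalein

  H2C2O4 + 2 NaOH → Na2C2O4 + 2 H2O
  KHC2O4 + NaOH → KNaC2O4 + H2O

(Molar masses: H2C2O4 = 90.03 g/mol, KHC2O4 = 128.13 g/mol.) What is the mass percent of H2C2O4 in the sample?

n(NaOH) = 0.02196 × 0.3811 = 8.369 × 10^-3 mol
Let x = n(H2C2O4), y = n(KHC2O4).
Titrant: 2x + 1y = 8.369 × 10^-3;  mass: 90.03x + 128.13y = 0.6763
Solving, x = 2.382 × 10^-3 mol, y = 3.604 × 10^-3 mol
mass of H2C2O4 = 2.382 × 10^-3 × 90.03 = 0.2145 g
% H2C2O4 = 0.2145 / 0.6763 × 100 = 31.71 %

31.71 %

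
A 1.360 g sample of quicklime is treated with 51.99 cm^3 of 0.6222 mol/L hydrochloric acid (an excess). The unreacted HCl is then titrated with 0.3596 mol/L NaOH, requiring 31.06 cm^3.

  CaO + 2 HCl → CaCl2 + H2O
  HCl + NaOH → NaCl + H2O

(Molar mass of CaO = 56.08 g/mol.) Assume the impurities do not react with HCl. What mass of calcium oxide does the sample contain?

0.5939 g

n(HCl) added = 0.05199 × 0.6222 = 0.03235 mol
n(NaOH) used in back-titration = 0.03106 × 0.3596 = 0.01117 mol
n(HCl) left over = 0.01117 mol (1:1 ratio)
n(HCl) consumed by analyte = 0.03235 − 0.01117 = 0.02118 mol
From the 1:2 ratio, n(CaO) = 1/2 × 0.02118 = 0.01059 mol
mass of CaO = 0.01059 × 56.08 = 0.5939 g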